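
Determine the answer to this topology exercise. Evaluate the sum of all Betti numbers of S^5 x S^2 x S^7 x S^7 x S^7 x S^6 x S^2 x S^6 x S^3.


Total Betti number is multiplicative under products.
Each S^d (d>=1) has total Betti number 2.
There are 9 sphere factors.
Total = 2^9 = 512

512


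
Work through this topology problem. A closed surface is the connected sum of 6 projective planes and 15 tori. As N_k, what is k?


Since a >= 1, the sum is non-orientable; each T^2 can be replaced by RP^2 # RP^2 (since T^2#RP^2 = 3RP^2).
Total crosscaps k = 6 + 2*15 = 36.
Check via chi: chi = 6*1 + 15*0 - (6+15-1)*2 = -34 = 2 - k = -34. Consistent.

36


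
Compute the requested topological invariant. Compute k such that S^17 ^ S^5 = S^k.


S^m ^ S^n = S^{m+n}.
k = 17 + 5 = 22

22


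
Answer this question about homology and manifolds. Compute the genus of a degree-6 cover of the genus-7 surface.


For an n-sheeted cover: chi(E) = n * chi(B).
chi(Sigma_7) = 2 - 2*7 = -12.
chi(E) = 6 * (-12) = -72.
genus(E) = (2 - chi(E))/2 = (2 - (-72))/2 = 74/2 = 37

37


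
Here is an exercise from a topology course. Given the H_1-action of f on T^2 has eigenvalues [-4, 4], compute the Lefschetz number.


For a torus self-map: L(f) = det(I - A) where A acts on H_1.
L(f) = (1--4) * (1-4) = 5 * -3 = -15

-15


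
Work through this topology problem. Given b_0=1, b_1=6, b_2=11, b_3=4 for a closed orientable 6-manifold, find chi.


By Poincare duality b_k = b_{6-k}, so full Betti numbers: b_0=1, b_1=6, b_2=11, b_3=4, b_4=11, b_5=6, b_6=1.
chi = sum (-1)^k b_k = 8

8


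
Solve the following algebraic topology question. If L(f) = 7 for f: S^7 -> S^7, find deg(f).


L(f) = 1 + (-1)^7 deg(f) on S^7.
7 = 1 + (-1)^7 * deg(f)
(-1)^7 * deg(f) = 6
deg(f) = -6

-6


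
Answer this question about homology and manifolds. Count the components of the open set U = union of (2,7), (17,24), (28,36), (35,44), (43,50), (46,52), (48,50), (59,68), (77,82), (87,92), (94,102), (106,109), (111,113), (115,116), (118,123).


Sort and merge overlapping open intervals.
Merged: (2,7), (17,24), (28,52), (59,68), (77,82), (87,92), (94,102), (106,109), (111,113), (115,116), (118,123).
Number of components = 11

11


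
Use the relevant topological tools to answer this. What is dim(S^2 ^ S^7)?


S^m ^ S^n = S^{m+n}.
k = 2 + 7 = 9

9


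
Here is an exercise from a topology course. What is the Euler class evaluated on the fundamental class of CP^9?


For any closed oriented manifold, <e(TM),[M]> = chi(M).
chi(CP^9) = 9+1 = 10

10


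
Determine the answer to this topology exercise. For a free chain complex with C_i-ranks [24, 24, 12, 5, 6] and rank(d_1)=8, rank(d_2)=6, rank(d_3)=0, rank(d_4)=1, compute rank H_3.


rank H_k = rank(ker d_k) - rank(im d_{k+1}).
rank(ker d_3) = rank(C_3) - rank(d_3) = 5 - 0 = 5.
rank(im d_{3+1}) = 1.
rank H_3 = 5 - 1 = 4

4


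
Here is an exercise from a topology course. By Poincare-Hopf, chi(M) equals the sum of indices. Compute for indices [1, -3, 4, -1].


Poincare-Hopf: chi(M) = sum of indices of zeros.
chi = (1) + (-3) + (4) + (-1) = 1

1


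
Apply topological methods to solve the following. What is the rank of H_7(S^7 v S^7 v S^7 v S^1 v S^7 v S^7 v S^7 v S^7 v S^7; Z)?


For a wedge of spheres, H_k (k>0) is free on one generator per sphere of dimension k.
Spheres of dimension 7: count = 8.
b_7 = 8

8


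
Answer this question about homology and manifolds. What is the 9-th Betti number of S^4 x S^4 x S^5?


Each S^d has Poincare polynomial 1 + t^d.
The product S^4 x S^4 x S^5 has Poincare polynomial prod(1+t^d_i).
Expanding: b_0=1, b_4=2, b_5=1, b_8=1, b_9=2, b_13=1.
b_9 = 2

2


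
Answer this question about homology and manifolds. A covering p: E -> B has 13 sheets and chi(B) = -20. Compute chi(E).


For a finite covering: chi(E) = (number of sheets) * chi(B).
chi(E) = 13 * (-20) = -260

-260


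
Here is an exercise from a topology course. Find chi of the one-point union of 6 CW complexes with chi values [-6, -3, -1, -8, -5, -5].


chi(A v B) = chi(A) + chi(B) - 1 (one point identified).
For 6 spaces: chi = (sum chi_i) - (6 - 1).
sum = -28; chi = -28 - 5 = -33

-33


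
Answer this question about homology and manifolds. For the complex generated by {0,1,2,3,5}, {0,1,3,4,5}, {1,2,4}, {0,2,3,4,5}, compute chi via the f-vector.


Enumerate all faces; f-vector: f_0=6, f_1=15, f_2=20, f_3=12, f_4=3.
chi = sum (-1)^k f_k = 2

2


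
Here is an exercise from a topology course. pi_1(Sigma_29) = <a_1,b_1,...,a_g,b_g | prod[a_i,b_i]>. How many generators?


Standard presentation: pi_1(Sigma_g) = <a_1,b_1,...,a_g,b_g | [a_1,b_1]...[a_g,b_g] = 1>.
Number of generators = 2g = 2*29 = 58

58


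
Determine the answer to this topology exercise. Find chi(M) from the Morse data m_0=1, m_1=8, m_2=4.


Morse theory: chi(M) = sum_k (-1)^k m_k where m_k = #(index-k critical points).
= (1) + (-8) + (4) = -3

-3


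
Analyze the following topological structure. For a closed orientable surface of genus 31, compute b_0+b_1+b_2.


For Sigma_31: b_0 = 1, b_1 = 2g = 62, b_2 = 1.
Total = 1 + 62 + 1 = 64

64


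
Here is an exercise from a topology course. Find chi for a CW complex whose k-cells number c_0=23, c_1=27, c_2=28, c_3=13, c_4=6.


chi = sum_k (-1)^k c_k.
= (-1)^0*23 + (-1)^1*27 + (-1)^2*28 + (-1)^3*13 + (-1)^4*6
= (23) + (-27) + (28) + (-13) + (6)
= 17

17


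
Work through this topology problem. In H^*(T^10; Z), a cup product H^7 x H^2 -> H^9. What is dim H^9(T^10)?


Cup product: H^p x H^q -> H^{p+q}; here p+q = 7+2 = 9.
rank H^k(T^n) = C(n,k).
C(10,9) = 10

10


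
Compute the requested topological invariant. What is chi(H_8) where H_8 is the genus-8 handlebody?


A genus-g handlebody deformation retracts to a wedge of g circles.
chi(vee_g S^1) = 1 - g.
chi(H_8) = 1 - 8 = -7

-7


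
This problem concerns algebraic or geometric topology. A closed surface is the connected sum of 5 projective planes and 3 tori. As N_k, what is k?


Since a >= 1, the sum is non-orientable; each T^2 can be replaced by RP^2 # RP^2 (since T^2#RP^2 = 3RP^2).
Total crosscaps k = 5 + 2*3 = 11.
Check via chi: chi = 5*1 + 3*0 - (5+3-1)*2 = -9 = 2 - k = -9. Consistent.

11


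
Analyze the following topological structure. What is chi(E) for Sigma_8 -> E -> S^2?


chi(S^2) = 2 (n even), chi(Sigma_8) = 2 - 2*8 = -14.
chi(E) = 2 * (-14) = -28

-28


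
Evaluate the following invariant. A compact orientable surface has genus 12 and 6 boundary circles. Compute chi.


For a compact orientable surface with genus g and b boundary components: chi = 2 - 2g - b.
chi = 2 - 2*12 - 6 = 2 - 24 - 6 = -28

-28


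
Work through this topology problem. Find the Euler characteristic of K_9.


K_9: V = 9, E = C(9,2) = 36.
chi = V - E = 9 - 36 = -27

-27


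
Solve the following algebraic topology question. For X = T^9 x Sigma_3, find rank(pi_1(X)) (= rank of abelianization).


pi_1(A x B) = pi_1(A) x pi_1(B); rank of abelianization = b_1.
b_1(T^9) = 9, b_1(Sigma_3) = 2*3 = 6.
b_1(product) = 9 + 6 = 15

15


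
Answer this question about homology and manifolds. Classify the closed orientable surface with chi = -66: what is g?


chi = 2 - 2g for closed orientable surfaces.
-66 = 2 - 2g
2g = 2 - (-66) = 68
g = 34

34


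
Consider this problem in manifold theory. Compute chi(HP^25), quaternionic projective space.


HP^25 has one cell in each dimension 0, 4, ..., 4*25 (25+1 cells, all even-dim).
chi = 25 + 1 = 26

26


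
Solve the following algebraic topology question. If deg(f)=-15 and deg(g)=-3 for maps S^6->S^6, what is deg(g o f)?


Degree is multiplicative under composition: deg(g o f) = deg(g) * deg(f).
= -3 * -15 = 45

45


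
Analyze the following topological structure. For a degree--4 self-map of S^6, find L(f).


On S^6: L(f) = tr(f_0*) + (-1)^6 tr(f_6*) = 1 + (-1)^6 * deg(f).
L(f) = 1 + (-1)^6 * -4 = 1 + -4 = -3

-3


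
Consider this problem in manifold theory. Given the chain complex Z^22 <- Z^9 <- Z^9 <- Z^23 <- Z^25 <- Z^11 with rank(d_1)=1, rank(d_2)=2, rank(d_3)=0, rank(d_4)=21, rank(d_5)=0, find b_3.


rank H_k = rank(ker d_k) - rank(im d_{k+1}).
rank(ker d_3) = rank(C_3) - rank(d_3) = 23 - 0 = 23.
rank(im d_{3+1}) = 21.
rank H_3 = 23 - 21 = 2

2


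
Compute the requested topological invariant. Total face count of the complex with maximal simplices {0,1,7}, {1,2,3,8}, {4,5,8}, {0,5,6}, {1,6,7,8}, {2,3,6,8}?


Each maximal simplex on m vertices has 2^m - 1 nonempty faces.
Take the union (dedupe shared faces).
Total distinct faces = 47

47


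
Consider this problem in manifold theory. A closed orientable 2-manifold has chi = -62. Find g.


chi = 2 - 2g for closed orientable surfaces.
-62 = 2 - 2g
2g = 2 - (-62) = 64
g = 32

32


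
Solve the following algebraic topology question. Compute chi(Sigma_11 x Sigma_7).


chi(Sigma_11) = 2 - 2*11 = -20
chi(Sigma_7) = 2 - 2*7 = -12
chi(product) = (-20) * (-12) = 240

240


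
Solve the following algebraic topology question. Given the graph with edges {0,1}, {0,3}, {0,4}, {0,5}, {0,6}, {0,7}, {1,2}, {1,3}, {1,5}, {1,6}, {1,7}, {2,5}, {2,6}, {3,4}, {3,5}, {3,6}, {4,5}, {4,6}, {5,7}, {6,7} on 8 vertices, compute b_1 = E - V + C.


b_1 = E - V + (number of components).
E = 20, V = 8, components = 1.
b_1 = 20 - 8 + 1 = 13

13


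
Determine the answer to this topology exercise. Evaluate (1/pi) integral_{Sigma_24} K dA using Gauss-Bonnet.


Gauss-Bonnet: integral K dA = 2*pi*chi(M).
chi(Sigma_24) = 2 - 2*24 = -46.
(integral K dA)/pi = 2*chi = 2*(-46) = -92

-92


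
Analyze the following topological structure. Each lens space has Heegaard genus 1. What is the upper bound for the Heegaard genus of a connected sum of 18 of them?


Heegaard genus satisfies g(A#B) <= g(A) + g(B).
Each lens space has g = 1.
Upper bound: 18 * 1 = 18

18


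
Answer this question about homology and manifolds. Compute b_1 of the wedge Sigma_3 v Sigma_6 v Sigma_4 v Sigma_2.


For a wedge X v Y: reduced H_k(X v Y) = H_k(X) + H_k(Y).
Each Sigma_g contributes b_1 = 2g.
b_1 = 6 + 12 + 8 + 4 = 30

30


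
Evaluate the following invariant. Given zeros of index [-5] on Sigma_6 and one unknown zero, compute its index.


Poincare-Hopf: sum of indices = chi(M).
chi(Sigma_6) = 2 - 2*6 = -10.
Sum of known indices = -5.
x = chi - (sum known) = -10 - (-5) = -5

-5


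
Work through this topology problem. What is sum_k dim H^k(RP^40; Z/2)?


H^k(RP^40; Z/2) = Z/2 for each 0 <= k <= 40.
Total dimension = 40 + 1 = 41

41


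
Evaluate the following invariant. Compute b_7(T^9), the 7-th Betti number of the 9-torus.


By the Kunneth formula, b_k(T^n) = C(n,k).
b_7(T^9) = C(9,7).
C(9,7) = 9!/(7!*2!) = 36

36


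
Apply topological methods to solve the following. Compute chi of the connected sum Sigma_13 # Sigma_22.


chi(Sigma_13) = 2 - 2*13 = -24
chi(Sigma_22) = 2 - 2*22 = -42
For surfaces: chi(A#B) = chi(A) + chi(B) - 2.
chi = -24 + -42 - 2 = -68

-68


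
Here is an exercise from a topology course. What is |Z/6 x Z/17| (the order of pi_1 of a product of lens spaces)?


pi_1(X x Y) = pi_1(X) x pi_1(Y).
pi_1(L(6,1)) = Z/6, pi_1(L(17,1)) = Z/17.
|Z/6 x Z/17| = 6 * 17 = 102

102


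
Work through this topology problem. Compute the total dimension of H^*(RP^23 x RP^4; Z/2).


dim H^*(RP^n; Z/2) = n+1 (one Z/2 in each degree 0..n).
Total Betti number is multiplicative.
Total = (23+1) * (4+1) = 24 * 5 = 120

120


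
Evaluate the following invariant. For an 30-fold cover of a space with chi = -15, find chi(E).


For a finite covering: chi(E) = (number of sheets) * chi(B).
chi(E) = 30 * (-15) = -450

-450


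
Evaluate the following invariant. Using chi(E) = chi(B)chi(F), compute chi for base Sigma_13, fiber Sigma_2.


For a fiber bundle F -> E -> B (with CW structure): chi(E) = chi(B) * chi(F).
chi(Sigma_13) = -24, chi(Sigma_2) = -2.
chi(E) = (-24) * (-2) = 48

48


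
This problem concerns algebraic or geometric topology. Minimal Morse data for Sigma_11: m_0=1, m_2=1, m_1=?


A perfect Morse function has m_k = b_k.
For Sigma_11: b_0=1, b_1=2g=22, b_2=1.
Saddles m_1 = 2g = 22

22


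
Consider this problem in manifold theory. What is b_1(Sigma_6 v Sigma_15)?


For a wedge: H_1(A v B) = H_1(A) + H_1(B).
b_1(Sigma_6) = 12, b_1(Sigma_15) = 30.
b_1 = 12 + 30 = 42

42


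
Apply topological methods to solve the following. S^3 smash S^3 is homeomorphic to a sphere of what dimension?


S^m ^ S^n = S^{m+n}.
k = 3 + 3 = 6

6


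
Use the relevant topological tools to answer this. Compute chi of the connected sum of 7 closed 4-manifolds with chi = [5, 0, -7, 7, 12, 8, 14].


For n-manifolds: chi(A#B) = chi(A) + chi(B) - chi(S^4).
chi(S^4) = 1 + (-1)^4 = 2.
chi(#) = (sum chi_i) - (7-1)*chi(S^4) = 39 - 6*2 = 27

27


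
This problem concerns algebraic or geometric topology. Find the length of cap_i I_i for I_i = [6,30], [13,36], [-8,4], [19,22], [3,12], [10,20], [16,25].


Intersection = [max(a_i), min(b_i)] = [19, 4].
Since 19 > 4, the intersection is empty.
Length = 0

0


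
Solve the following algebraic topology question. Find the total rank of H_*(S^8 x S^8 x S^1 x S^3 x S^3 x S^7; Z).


Total Betti number is multiplicative under products.
Each S^d (d>=1) has total Betti number 2.
There are 6 sphere factors.
Total = 2^6 = 64

64


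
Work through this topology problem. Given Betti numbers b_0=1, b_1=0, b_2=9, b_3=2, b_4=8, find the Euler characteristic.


chi = sum_k (-1)^k b_k.
= (1) + (0) + (9) + (-2) + (8)
= 16

16


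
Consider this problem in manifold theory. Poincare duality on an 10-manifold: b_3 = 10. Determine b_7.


Poincare duality for closed orientable n-manifolds: b_k = b_{n-k}.
Here n = 10, so b_7 = b_3 = 10

10


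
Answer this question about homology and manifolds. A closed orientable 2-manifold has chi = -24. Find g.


chi = 2 - 2g for closed orientable surfaces.
-24 = 2 - 2g
2g = 2 - (-24) = 26
g = 13

13


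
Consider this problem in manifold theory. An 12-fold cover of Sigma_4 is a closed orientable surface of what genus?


For an n-sheeted cover: chi(E) = n * chi(B).
chi(Sigma_4) = 2 - 2*4 = -6.
chi(E) = 12 * (-6) = -72.
genus(E) = (2 - chi(E))/2 = (2 - (-72))/2 = 74/2 = 37

37


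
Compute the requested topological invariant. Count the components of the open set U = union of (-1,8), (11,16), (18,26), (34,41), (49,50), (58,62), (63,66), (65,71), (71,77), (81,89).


Sort and merge overlapping open intervals.
Merged: (-1,8), (11,16), (18,26), (34,41), (49,50), (58,62), (63,71), (71,77), (81,89).
Number of components = 9

9


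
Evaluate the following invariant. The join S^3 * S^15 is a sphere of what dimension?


Join of spheres: S^m * S^n = S^{m+n+1}.
dim = 3 + 15 + 1 = 19

19


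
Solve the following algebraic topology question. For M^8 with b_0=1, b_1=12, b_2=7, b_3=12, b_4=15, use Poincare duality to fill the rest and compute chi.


By Poincare duality b_k = b_{8-k}, so full Betti numbers: b_0=1, b_1=12, b_2=7, b_3=12, b_4=15, b_5=12, b_6=7, b_7=12, b_8=1.
chi = sum (-1)^k b_k = -17

-17


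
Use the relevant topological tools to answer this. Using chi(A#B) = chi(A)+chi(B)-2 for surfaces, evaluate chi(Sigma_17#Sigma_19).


chi(Sigma_17) = 2 - 2*17 = -32
chi(Sigma_19) = 2 - 2*19 = -36
For surfaces: chi(A#B) = chi(A) + chi(B) - 2.
chi = -32 + -36 - 2 = -70

-70


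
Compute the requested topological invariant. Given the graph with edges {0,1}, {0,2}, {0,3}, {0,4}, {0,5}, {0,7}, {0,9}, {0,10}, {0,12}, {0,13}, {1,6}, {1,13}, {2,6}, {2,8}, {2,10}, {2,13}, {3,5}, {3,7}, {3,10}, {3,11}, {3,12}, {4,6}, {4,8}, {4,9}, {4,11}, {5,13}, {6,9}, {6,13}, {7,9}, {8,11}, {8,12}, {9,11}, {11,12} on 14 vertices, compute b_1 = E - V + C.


b_1 = E - V + (number of components).
E = 33, V = 14, components = 1.
b_1 = 33 - 14 + 1 = 20

20


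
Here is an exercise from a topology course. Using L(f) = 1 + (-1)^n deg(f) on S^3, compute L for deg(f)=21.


On S^3: L(f) = tr(f_0*) + (-1)^3 tr(f_3*) = 1 + (-1)^3 * deg(f).
L(f) = 1 + (-1)^3 * 21 = 1 + -21 = -20

-20


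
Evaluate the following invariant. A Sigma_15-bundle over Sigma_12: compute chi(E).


For a fiber bundle F -> E -> B (with CW structure): chi(E) = chi(B) * chi(F).
chi(Sigma_12) = -22, chi(Sigma_15) = -28.
chi(E) = (-22) * (-28) = 616

616


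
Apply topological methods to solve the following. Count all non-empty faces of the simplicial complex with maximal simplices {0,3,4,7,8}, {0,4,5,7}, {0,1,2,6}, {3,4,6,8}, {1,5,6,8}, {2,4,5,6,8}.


Each maximal simplex on m vertices has 2^m - 1 nonempty faces.
Take the union (dedupe shared faces).
Total distinct faces = 86

86


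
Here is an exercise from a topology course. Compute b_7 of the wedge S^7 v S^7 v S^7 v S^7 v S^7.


For a wedge of spheres, H_k (k>0) is free on one generator per sphere of dimension k.
Spheres of dimension 7: count = 5.
b_7 = 5

5


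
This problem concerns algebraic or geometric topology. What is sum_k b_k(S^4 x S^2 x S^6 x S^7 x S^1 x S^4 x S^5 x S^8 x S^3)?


Total Betti number is multiplicative under products.
Each S^d (d>=1) has total Betti number 2.
There are 9 sphere factors.
Total = 2^9 = 512

512


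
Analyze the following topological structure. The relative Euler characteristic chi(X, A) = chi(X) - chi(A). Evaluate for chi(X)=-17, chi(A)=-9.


Relative Euler characteristic: chi(X, A) = chi(X) - chi(A).
= -17 - (-9) = -8

-8


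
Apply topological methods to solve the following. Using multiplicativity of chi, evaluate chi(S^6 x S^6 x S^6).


chi is multiplicative: chi(X x Y) = chi(X) chi(Y).
Each even-dim sphere has chi = 2. There are 3 factors.
chi = 2^3 = 8

8


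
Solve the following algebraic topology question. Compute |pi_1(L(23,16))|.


pi_1(L(p,q)) = Z/pZ for any q coprime to p.
|pi_1(L(23,16))| = 23

23


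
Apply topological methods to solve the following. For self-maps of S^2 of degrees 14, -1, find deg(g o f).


Degree is multiplicative under composition: deg(g o f) = deg(g) * deg(f).
= -1 * 14 = -14

-14


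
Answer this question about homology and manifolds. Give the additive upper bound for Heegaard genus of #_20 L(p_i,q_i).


Heegaard genus satisfies g(A#B) <= g(A) + g(B).
Each lens space has g = 1.
Upper bound: 20 * 1 = 20

20


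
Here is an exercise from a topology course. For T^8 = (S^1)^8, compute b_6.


By the Kunneth formula, b_k(T^n) = C(n,k).
b_6(T^8) = C(8,6).
C(8,6) = 8!/(6!*2!) = 28

28


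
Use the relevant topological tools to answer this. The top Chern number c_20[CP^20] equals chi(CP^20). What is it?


For any closed oriented manifold, <e(TM),[M]> = chi(M).
chi(CP^20) = 20+1 = 21

21


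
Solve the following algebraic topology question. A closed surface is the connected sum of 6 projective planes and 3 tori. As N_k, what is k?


Since a >= 1, the sum is non-orientable; each T^2 can be replaced by RP^2 # RP^2 (since T^2#RP^2 = 3RP^2).
Total crosscaps k = 6 + 2*3 = 12.
Check via chi: chi = 6*1 + 3*0 - (6+3-1)*2 = -10 = 2 - k = -10. Consistent.

12


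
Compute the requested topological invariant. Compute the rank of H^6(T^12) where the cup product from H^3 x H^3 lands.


Cup product: H^p x H^q -> H^{p+q}; here p+q = 3+3 = 6.
rank H^k(T^n) = C(n,k).
C(12,6) = 924

924


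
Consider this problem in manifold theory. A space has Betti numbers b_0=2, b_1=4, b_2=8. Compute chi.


chi = sum_k (-1)^k b_k.
= (2) + (-4) + (8)
= 6

6


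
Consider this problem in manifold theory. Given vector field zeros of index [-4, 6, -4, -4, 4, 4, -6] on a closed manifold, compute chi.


Poincare-Hopf: chi(M) = sum of indices of zeros.
chi = (-4) + (6) + (-4) + (-4) + (4) + (4) + (-6) = -4

-4


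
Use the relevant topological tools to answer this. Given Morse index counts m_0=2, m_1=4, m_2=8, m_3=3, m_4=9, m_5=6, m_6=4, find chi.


Morse theory: chi(M) = sum_k (-1)^k m_k where m_k = #(index-k critical points).
= (2) + (-4) + (8) + (-3) + (9) + (-6) + (4) = 10

10


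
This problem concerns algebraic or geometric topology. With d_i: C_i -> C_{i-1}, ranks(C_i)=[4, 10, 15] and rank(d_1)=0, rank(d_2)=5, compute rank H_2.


rank H_k = rank(ker d_k) - rank(im d_{k+1}).
rank(ker d_2) = rank(C_2) - rank(d_2) = 15 - 5 = 10.
rank(im d_{2+1}) = 0.
rank H_2 = 10 - 0 = 10

10


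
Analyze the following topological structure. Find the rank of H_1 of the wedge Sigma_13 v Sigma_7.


For a wedge: H_1(A v B) = H_1(A) + H_1(B).
b_1(Sigma_13) = 26, b_1(Sigma_7) = 14.
b_1 = 26 + 14 = 40

40


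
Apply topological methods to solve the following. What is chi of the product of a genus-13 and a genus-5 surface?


chi(Sigma_13) = 2 - 2*13 = -24
chi(Sigma_5) = 2 - 2*5 = -8
chi(product) = (-24) * (-8) = 192

192


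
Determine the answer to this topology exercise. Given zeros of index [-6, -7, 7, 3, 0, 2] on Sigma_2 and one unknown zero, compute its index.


Poincare-Hopf: sum of indices = chi(M).
chi(Sigma_2) = 2 - 2*2 = -2.
Sum of known indices = -1.
x = chi - (sum known) = -2 - (-1) = -1

-1


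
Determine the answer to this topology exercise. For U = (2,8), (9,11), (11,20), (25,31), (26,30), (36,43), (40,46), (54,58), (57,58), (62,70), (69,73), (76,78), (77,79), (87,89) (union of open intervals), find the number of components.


Sort and merge overlapping open intervals.
Merged: (2,8), (9,11), (11,20), (25,31), (36,46), (54,58), (62,73), (76,79), (87,89).
Number of components = 9

9


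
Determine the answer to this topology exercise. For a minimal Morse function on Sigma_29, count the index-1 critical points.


A perfect Morse function has m_k = b_k.
For Sigma_29: b_0=1, b_1=2g=58, b_2=1.
Saddles m_1 = 2g = 58

58


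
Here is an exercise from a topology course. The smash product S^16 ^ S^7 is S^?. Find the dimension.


S^m ^ S^n = S^{m+n}.
k = 16 + 7 = 23

23


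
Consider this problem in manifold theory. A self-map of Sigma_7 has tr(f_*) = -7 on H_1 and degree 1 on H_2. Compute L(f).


L(f) = tr(f_0*) - tr(f_1*) + tr(f_2*).
= 1 - (-7) + (1)
= 9

9


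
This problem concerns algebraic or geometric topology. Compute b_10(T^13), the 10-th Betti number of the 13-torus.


By the Kunneth formula, b_k(T^n) = C(n,k).
b_10(T^13) = C(13,10).
C(13,10) = 13!/(10!*3!) = 286

286


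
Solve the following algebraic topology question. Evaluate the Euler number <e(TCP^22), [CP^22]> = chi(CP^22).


For any closed oriented manifold, <e(TM),[M]> = chi(M).
chi(CP^22) = 22+1 = 23

23


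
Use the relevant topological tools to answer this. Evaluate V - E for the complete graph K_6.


K_6: V = 6, E = C(6,2) = 15.
chi = V - E = 6 - 15 = -9

-9


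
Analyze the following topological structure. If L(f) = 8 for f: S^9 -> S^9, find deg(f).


L(f) = 1 + (-1)^9 deg(f) on S^9.
8 = 1 + (-1)^9 * deg(f)
(-1)^9 * deg(f) = 7
deg(f) = -7

-7


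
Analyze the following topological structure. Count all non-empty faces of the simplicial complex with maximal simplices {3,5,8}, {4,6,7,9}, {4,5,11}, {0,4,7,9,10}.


Each maximal simplex on m vertices has 2^m - 1 nonempty faces.
Take the union (dedupe shared faces).
Total distinct faces = 51

51


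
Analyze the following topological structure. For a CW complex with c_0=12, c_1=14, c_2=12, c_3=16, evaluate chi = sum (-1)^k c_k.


chi = sum_k (-1)^k c_k.
= (-1)^0*12 + (-1)^1*14 + (-1)^2*12 + (-1)^3*16
= (12) + (-14) + (12) + (-16)
= -6

-6


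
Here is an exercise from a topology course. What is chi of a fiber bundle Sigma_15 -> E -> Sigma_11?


For a fiber bundle F -> E -> B (with CW structure): chi(E) = chi(B) * chi(F).
chi(Sigma_11) = -20, chi(Sigma_15) = -28.
chi(E) = (-20) * (-28) = 560

560


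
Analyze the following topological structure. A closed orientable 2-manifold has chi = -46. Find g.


chi = 2 - 2g for closed orientable surfaces.
-46 = 2 - 2g
2g = 2 - (-46) = 48
g = 24

24


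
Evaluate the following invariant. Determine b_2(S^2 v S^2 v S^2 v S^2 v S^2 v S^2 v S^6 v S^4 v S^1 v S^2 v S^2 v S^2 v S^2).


For a wedge of spheres, H_k (k>0) is free on one generator per sphere of dimension k.
Spheres of dimension 2: count = 10.
b_2 = 10

10


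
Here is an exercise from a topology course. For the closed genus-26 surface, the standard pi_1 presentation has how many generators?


Standard presentation: pi_1(Sigma_g) = <a_1,b_1,...,a_g,b_g | [a_1,b_1]...[a_g,b_g] = 1>.
Number of generators = 2g = 2*26 = 52

52


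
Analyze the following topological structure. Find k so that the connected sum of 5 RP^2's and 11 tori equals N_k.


Since a >= 1, the sum is non-orientable; each T^2 can be replaced by RP^2 # RP^2 (since T^2#RP^2 = 3RP^2).
Total crosscaps k = 5 + 2*11 = 27.
Check via chi: chi = 5*1 + 11*0 - (5+11-1)*2 = -25 = 2 - k = -25. Consistent.

27


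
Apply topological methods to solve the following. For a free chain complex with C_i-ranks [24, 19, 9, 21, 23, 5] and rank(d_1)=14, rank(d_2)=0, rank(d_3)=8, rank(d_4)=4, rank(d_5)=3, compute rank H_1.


rank H_k = rank(ker d_k) - rank(im d_{k+1}).
rank(ker d_1) = rank(C_1) - rank(d_1) = 19 - 14 = 5.
rank(im d_{1+1}) = 0.
rank H_1 = 5 - 0 = 5

5


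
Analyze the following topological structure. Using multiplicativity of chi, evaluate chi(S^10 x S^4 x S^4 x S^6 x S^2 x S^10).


chi is multiplicative: chi(X x Y) = chi(X) chi(Y).
Each even-dim sphere has chi = 2. There are 6 factors.
chi = 2^6 = 64

64


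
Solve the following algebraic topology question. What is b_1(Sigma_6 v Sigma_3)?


For a wedge: H_1(A v B) = H_1(A) + H_1(B).
b_1(Sigma_6) = 12, b_1(Sigma_3) = 6.
b_1 = 12 + 6 = 18

18


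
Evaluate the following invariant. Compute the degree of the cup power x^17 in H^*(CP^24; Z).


|x| = 2 in H^*(CP^n).
|x^17| = 17 * |x| = 17 * 2 = 34

34


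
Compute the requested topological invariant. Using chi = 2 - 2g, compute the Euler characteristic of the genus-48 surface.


For a closed orientable surface of genus g: chi = 2 - 2g.
Here g = 48.
chi = 2 - 2*48 = 2 - 96 = -94

-94


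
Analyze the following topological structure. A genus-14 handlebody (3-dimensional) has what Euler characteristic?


A genus-g handlebody deformation retracts to a wedge of g circles.
chi(vee_g S^1) = 1 - g.
chi(H_14) = 1 - 14 = -13

-13


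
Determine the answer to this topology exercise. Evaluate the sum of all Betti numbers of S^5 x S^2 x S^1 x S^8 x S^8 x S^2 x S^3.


Total Betti number is multiplicative under products.
Each S^d (d>=1) has total Betti number 2.
There are 7 sphere factors.
Total = 2^7 = 128

128


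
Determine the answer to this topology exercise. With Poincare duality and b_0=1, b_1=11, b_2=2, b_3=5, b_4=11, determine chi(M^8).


By Poincare duality b_k = b_{8-k}, so full Betti numbers: b_0=1, b_1=11, b_2=2, b_3=5, b_4=11, b_5=5, b_6=2, b_7=11, b_8=1.
chi = sum (-1)^k b_k = -15

-15


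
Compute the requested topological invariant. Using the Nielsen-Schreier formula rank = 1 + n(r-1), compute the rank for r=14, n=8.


Nielsen-Schreier: an index-n subgroup of F_r is free of rank 1 + n(r-1).
Equivalently: chi(cover) = n*chi(base); chi(vee_r S^1) = 1 - 14 = -13.
chi(E) = 8*(-13) = -104; rank = 1 - chi(E) = 1 - (-104) = 105.
rank = 1 + 8*(14-1) = 1 + 104 = 105

105


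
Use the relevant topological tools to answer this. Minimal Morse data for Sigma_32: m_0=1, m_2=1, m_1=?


A perfect Morse function has m_k = b_k.
For Sigma_32: b_0=1, b_1=2g=64, b_2=1.
Saddles m_1 = 2g = 64

64


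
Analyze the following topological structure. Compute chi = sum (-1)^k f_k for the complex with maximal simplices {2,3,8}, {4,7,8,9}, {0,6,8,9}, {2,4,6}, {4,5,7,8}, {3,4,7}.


Enumerate all faces; f-vector: f_0=9, f_1=22, f_2=14, f_3=3.
chi = sum (-1)^k f_k = -2

-2


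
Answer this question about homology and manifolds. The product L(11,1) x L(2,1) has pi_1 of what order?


pi_1(X x Y) = pi_1(X) x pi_1(Y).
pi_1(L(11,1)) = Z/11, pi_1(L(2,1)) = Z/2.
|Z/11 x Z/2| = 11 * 2 = 22

22


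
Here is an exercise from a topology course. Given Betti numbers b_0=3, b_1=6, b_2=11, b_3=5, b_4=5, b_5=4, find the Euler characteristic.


chi = sum_k (-1)^k b_k.
= (3) + (-6) + (11) + (-5) + (5) + (-4)
= 4

4


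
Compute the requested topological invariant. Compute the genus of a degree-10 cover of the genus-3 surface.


For an n-sheeted cover: chi(E) = n * chi(B).
chi(Sigma_3) = 2 - 2*3 = -4.
chi(E) = 10 * (-4) = -40.
genus(E) = (2 - chi(E))/2 = (2 - (-40))/2 = 42/2 = 21

21


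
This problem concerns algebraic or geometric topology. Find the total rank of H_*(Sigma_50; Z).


For Sigma_50: b_0 = 1, b_1 = 2g = 100, b_2 = 1.
Total = 1 + 100 + 1 = 102

102


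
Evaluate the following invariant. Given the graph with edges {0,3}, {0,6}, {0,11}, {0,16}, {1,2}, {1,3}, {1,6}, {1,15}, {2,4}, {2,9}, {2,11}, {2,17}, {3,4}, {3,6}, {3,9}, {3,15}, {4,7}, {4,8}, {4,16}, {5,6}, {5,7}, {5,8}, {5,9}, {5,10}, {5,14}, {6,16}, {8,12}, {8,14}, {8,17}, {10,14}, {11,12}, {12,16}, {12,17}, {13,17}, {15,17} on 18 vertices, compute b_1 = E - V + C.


b_1 = E - V + (number of components).
E = 35, V = 18, components = 1.
b_1 = 35 - 18 + 1 = 18

18


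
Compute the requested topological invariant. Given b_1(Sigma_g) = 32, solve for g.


For a closed orientable surface: b_1 = 2g.
32 = 2g
g = 32 / 2 = 16

16


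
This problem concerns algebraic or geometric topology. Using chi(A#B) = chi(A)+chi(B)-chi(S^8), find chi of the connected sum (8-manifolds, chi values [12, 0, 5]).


For n-manifolds: chi(A#B) = chi(A) + chi(B) - chi(S^8).
chi(S^8) = 1 + (-1)^8 = 2.
chi(#) = (sum chi_i) - (3-1)*chi(S^8) = 17 - 2*2 = 13

13


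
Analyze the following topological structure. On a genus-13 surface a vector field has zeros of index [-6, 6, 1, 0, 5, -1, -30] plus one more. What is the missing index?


Poincare-Hopf: sum of indices = chi(M).
chi(Sigma_13) = 2 - 2*13 = -24.
Sum of known indices = -25.
x = chi - (sum known) = -24 - (-25) = 1

1


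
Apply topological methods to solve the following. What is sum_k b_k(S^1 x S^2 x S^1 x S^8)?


Total Betti number is multiplicative under products.
Each S^d (d>=1) has total Betti number 2.
There are 4 sphere factors.
Total = 2^4 = 16

16


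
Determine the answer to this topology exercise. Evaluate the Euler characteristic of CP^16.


CP^16 has one cell in each even dimension 0, 2, ..., 2*16 (16+1 cells total).
All cells are even-dimensional, so chi = number of cells.
chi = 16 + 1 = 17

17


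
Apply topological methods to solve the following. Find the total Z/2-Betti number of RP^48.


H^k(RP^48; Z/2) = Z/2 for each 0 <= k <= 48.
Total dimension = 48 + 1 = 49

49


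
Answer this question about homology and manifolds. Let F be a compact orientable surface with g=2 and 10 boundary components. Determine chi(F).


For a compact orientable surface with genus g and b boundary components: chi = 2 - 2g - b.
chi = 2 - 2*2 - 10 = 2 - 4 - 10 = -12

-12


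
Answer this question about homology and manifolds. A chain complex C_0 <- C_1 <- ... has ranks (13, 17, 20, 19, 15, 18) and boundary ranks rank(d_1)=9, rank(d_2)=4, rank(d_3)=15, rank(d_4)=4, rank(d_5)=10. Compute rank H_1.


rank H_k = rank(ker d_k) - rank(im d_{k+1}).
rank(ker d_1) = rank(C_1) - rank(d_1) = 17 - 9 = 8.
rank(im d_{1+1}) = 4.
rank H_1 = 8 - 4 = 4

4


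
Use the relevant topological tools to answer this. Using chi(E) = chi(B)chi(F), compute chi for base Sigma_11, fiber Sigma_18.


For a fiber bundle F -> E -> B (with CW structure): chi(E) = chi(B) * chi(F).
chi(Sigma_11) = -20, chi(Sigma_18) = -34.
chi(E) = (-20) * (-34) = 680

680


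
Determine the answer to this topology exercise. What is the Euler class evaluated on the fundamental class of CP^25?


For any closed oriented manifold, <e(TM),[M]> = chi(M).
chi(CP^25) = 25+1 = 26

26


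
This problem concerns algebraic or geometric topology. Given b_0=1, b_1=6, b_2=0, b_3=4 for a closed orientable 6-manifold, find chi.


By Poincare duality b_k = b_{6-k}, so full Betti numbers: b_0=1, b_1=6, b_2=0, b_3=4, b_4=0, b_5=6, b_6=1.
chi = sum (-1)^k b_k = -14

-14


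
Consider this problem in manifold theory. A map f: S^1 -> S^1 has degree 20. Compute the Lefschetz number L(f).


On S^1: L(f) = tr(f_0*) + (-1)^1 tr(f_1*) = 1 + (-1)^1 * deg(f).
L(f) = 1 + (-1)^1 * 20 = 1 + -20 = -19

-19


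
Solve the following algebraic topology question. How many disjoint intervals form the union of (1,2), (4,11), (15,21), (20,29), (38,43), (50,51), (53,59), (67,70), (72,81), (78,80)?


Sort and merge overlapping open intervals.
Merged: (1,2), (4,11), (15,29), (38,43), (50,51), (53,59), (67,70), (72,81).
Number of components = 8

8


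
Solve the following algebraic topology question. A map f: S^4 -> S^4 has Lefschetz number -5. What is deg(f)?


L(f) = 1 + (-1)^4 deg(f) on S^4.
-5 = 1 + (-1)^4 * deg(f)
(-1)^4 * deg(f) = -6
deg(f) = -6

-6


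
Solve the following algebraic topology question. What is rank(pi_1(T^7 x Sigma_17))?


pi_1(A x B) = pi_1(A) x pi_1(B); rank of abelianization = b_1.
b_1(T^7) = 7, b_1(Sigma_17) = 2*17 = 34.
b_1(product) = 7 + 34 = 41

41


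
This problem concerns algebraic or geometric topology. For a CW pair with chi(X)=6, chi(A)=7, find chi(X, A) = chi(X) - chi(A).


Relative Euler characteristic: chi(X, A) = chi(X) - chi(A).
= 6 - (7) = -1

-1


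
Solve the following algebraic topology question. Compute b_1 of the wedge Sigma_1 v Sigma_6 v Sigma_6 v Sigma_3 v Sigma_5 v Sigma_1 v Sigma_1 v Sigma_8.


For a wedge X v Y: reduced H_k(X v Y) = H_k(X) + H_k(Y).
Each Sigma_g contributes b_1 = 2g.
b_1 = 2 + 12 + 12 + 6 + 10 + 2 + 2 + 16 = 62

62


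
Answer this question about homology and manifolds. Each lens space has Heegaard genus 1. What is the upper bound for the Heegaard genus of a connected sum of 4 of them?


Heegaard genus satisfies g(A#B) <= g(A) + g(B).
Each lens space has g = 1.
Upper bound: 4 * 1 = 4

4


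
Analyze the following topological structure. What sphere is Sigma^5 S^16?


Each suspension raises dimension by 1: Sigma S^n = S^{n+1}.
Sigma^5 S^16 = S^{16+5} = S^21

21


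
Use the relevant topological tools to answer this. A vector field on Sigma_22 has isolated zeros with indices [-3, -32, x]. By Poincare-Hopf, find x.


Poincare-Hopf: sum of indices = chi(M).
chi(Sigma_22) = 2 - 2*22 = -42.
Sum of known indices = -35.
x = chi - (sum known) = -42 - (-35) = -7

-7


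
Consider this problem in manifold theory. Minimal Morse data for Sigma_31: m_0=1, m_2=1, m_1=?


A perfect Morse function has m_k = b_k.
For Sigma_31: b_0=1, b_1=2g=62, b_2=1.
Saddles m_1 = 2g = 62

62


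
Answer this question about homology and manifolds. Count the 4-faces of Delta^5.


Delta^5 has 5+1 vertices. A 4-face is a choice of 4+1 vertices.
f_4 = C(5+1, 4+1) = C(6,5) = 6

6


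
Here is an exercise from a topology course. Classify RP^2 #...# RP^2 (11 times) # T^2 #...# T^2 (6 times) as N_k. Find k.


Since a >= 1, the sum is non-orientable; each T^2 can be replaced by RP^2 # RP^2 (since T^2#RP^2 = 3RP^2).
Total crosscaps k = 11 + 2*6 = 23.
Check via chi: chi = 11*1 + 6*0 - (11+6-1)*2 = -21 = 2 - k = -21. Consistent.

23


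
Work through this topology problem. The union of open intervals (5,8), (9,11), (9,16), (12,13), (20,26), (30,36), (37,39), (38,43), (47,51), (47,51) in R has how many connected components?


Sort and merge overlapping open intervals.
Merged: (5,8), (9,16), (20,26), (30,36), (37,43), (47,51).
Number of components = 6

6


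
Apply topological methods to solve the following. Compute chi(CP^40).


CP^40 has one cell in each even dimension 0, 2, ..., 2*40 (40+1 cells total).
All cells are even-dimensional, so chi = number of cells.
chi = 40 + 1 = 41

41


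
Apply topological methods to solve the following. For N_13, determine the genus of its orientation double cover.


chi(N_13) = 2 - 13 = -11.
Double cover: chi(Sigma_g) = 2 * chi(N_13) = 2*(-11) = -22.
2 - 2g = -22, so g = (2 - (-22))/2 = 24/2 = 12

12


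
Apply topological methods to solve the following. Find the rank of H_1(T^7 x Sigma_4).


pi_1(A x B) = pi_1(A) x pi_1(B); rank of abelianization = b_1.
b_1(T^7) = 7, b_1(Sigma_4) = 2*4 = 8.
b_1(product) = 7 + 8 = 15

15


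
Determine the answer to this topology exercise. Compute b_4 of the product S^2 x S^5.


Each S^d has Poincare polynomial 1 + t^d.
The product S^2 x S^5 has Poincare polynomial prod(1+t^d_i).
Expanding: b_0=1, b_2=1, b_5=1, b_7=1.
b_4 = 0

0


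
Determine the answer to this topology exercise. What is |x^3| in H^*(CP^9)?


|x| = 2 in H^*(CP^n).
|x^3| = 3 * |x| = 3 * 2 = 6

6


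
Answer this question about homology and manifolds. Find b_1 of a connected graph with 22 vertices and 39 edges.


For a connected graph: rank(pi_1) = b_1 = E - V + 1 = 1 - chi.
chi = V - E = 22 - 39 = -17.
rank = 1 - (-17) = 39 - 22 + 1 = 18

18


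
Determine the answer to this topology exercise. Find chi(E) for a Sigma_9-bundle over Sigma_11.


For a fiber bundle F -> E -> B (with CW structure): chi(E) = chi(B) * chi(F).
chi(Sigma_11) = -20, chi(Sigma_9) = -16.
chi(E) = (-20) * (-16) = 320

320


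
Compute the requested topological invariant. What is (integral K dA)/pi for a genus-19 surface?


Gauss-Bonnet: integral K dA = 2*pi*chi(M).
chi(Sigma_19) = 2 - 2*19 = -36.
(integral K dA)/pi = 2*chi = 2*(-36) = -72

-72


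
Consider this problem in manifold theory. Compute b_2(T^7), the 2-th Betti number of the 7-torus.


By the Kunneth formula, b_k(T^n) = C(n,k).
b_2(T^7) = C(7,2).
C(7,2) = 7!/(2!*5!) = 21

21


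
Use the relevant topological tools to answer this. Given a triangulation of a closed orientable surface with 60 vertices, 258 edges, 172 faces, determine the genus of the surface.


chi = V - E + F = 60 - 258 + 172 = -26
For orientable closed surface: chi = 2 - 2g, so g = (2 - chi)/2.
g = (2 - (-26)) / 2 = 28 / 2 = 14

14


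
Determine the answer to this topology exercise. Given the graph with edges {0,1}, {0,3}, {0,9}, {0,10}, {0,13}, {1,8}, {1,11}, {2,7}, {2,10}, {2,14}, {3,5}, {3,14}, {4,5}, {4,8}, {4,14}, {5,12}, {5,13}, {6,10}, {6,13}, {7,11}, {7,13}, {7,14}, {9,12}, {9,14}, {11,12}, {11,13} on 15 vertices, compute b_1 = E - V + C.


b_1 = E - V + (number of components).
E = 26, V = 15, components = 1.
b_1 = 26 - 15 + 1 = 12

12


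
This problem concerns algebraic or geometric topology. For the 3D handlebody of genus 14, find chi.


A genus-g handlebody deformation retracts to a wedge of g circles.
chi(vee_g S^1) = 1 - g.
chi(H_14) = 1 - 14 = -13

-13


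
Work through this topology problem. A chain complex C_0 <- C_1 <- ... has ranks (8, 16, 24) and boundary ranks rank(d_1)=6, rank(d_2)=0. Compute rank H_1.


rank H_k = rank(ker d_k) - rank(im d_{k+1}).
rank(ker d_1) = rank(C_1) - rank(d_1) = 16 - 6 = 10.
rank(im d_{1+1}) = 0.
rank H_1 = 10 - 0 = 10

10


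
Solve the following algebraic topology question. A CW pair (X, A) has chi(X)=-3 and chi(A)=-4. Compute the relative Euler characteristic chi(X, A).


Relative Euler characteristic: chi(X, A) = chi(X) - chi(A).
= -3 - (-4) = 1

1


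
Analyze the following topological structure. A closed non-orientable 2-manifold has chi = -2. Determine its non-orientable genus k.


chi = 2 - k for closed non-orientable surfaces with k crosscaps.
-2 = 2 - k
k = 2 - (-2) = 4

4


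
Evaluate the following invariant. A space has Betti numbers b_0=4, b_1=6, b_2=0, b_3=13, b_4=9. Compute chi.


chi = sum_k (-1)^k b_k.
= (4) + (-6) + (0) + (-13) + (9)
= -6

-6


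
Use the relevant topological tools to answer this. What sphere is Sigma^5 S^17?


Each suspension raises dimension by 1: Sigma S^n = S^{n+1}.
Sigma^5 S^17 = S^{17+5} = S^22

22


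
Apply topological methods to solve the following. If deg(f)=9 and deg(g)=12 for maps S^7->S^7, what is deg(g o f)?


Degree is multiplicative under composition: deg(g o f) = deg(g) * deg(f).
= 12 * 9 = 108

108
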